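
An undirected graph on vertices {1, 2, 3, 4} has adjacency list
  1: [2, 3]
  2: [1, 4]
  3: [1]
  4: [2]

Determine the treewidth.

A width-1 tree decomposition is:
Bags: B1 = {2, 4}  B2 = {1, 2}  B3 = {1, 3}
Tree: B1–B2, B2–B3
Each bag holds 2 vertices, so the decomposition has width 1, which upper-bounds the treewidth. Since G has at least one edge (e.g. 4–2), it is not an edgeless graph, so tw(G) ≥ 1. Combining the bounds, tw(G) = 1.

1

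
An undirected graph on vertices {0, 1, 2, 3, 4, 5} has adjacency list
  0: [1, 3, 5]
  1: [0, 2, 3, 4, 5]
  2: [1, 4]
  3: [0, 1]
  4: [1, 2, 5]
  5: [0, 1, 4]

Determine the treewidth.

A width-2 tree decomposition is:
Bags: B1 = {0, 1, 5}  B2 = {0, 1, 3}  B3 = {1, 4, 5}  B4 = {1, 2, 4}
Tree: B1–B2, B1–B3, B3–B4
The largest bag has 3 vertices, giving width 2; this decomposition certifies tw(G) ≤ 2. Conversely, {0, 1, 3} is a clique of size 3, and the vertices of any clique must share a bag in every tree decomposition; so some bag has ≥ 3 vertices and tw(G) ≥ 2. Combining the bounds, tw(G) = 2.

2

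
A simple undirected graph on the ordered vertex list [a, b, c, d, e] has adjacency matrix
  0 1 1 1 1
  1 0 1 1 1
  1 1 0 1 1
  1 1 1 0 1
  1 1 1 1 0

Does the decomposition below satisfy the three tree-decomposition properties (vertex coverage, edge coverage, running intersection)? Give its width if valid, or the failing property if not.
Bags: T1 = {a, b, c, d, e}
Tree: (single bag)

Yes; width 4.

Checking the three conditions: (i) the bags cover all of {a, b, c, d, e}; (ii) for each edge, some bag contains both endpoints; (iii) the bags containing any fixed vertex form a subtree. All hold, so the decomposition is valid with width 5 − 1 = 4.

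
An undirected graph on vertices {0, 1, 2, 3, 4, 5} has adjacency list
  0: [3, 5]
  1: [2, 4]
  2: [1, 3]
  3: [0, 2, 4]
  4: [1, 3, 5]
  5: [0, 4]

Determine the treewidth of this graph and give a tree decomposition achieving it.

The largest bag has 3 vertices, giving width 2; this decomposition certifies tw(G) ≤ 2. Since 1–2–3–4–1 is a cycle in G, G is not acyclic. Forests are exactly the graphs of treewidth ≤ 1, so tw(G) ≥ 2. Combining the bounds, tw(G) = 2.

Treewidth 2.
One such decomposition:
Bags: B1 = {1, 2, 4}  B2 = {2, 3, 4}  B3 = {3, 4, 5}  B4 = {0, 3, 5}
Tree: B1–B2, B2–B3, B3–B4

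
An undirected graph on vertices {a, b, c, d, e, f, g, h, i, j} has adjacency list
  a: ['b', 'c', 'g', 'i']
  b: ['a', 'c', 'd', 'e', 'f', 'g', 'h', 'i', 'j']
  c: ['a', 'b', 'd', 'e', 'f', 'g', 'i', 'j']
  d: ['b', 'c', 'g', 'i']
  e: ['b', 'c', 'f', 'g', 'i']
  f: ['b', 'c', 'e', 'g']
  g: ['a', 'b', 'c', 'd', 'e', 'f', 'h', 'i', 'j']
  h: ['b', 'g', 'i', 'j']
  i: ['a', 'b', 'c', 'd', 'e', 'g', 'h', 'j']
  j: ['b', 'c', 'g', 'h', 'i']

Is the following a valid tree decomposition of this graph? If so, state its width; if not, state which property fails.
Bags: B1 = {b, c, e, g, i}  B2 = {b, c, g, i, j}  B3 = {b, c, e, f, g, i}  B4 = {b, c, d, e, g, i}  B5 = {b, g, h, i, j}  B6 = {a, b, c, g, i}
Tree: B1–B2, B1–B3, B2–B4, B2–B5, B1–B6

No — bags containing vertex e are not connected in the tree.

A tree decomposition must satisfy three properties: every vertex lies in some bag; for every edge, both endpoints lie together in some bag; and for every vertex, the bags containing it form a connected subtree. Here bags containing vertex e are not connected in the tree, so the decomposition is invalid.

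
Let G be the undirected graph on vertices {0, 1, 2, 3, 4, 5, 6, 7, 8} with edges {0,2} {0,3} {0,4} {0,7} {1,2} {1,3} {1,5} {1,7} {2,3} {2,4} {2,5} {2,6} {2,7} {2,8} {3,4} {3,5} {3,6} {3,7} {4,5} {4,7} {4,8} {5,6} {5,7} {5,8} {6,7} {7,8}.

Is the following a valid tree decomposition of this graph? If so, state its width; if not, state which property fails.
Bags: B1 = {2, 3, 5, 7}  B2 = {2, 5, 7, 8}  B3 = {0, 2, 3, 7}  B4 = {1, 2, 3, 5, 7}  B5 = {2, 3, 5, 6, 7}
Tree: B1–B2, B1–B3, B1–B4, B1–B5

A tree decomposition must satisfy three properties: every vertex lies in some bag; for every edge, both endpoints lie together in some bag; and for every vertex, the bags containing it form a connected subtree. Here vertex 4 appears in no bag, so the decomposition is invalid.

No — vertex 4 appears in no bag.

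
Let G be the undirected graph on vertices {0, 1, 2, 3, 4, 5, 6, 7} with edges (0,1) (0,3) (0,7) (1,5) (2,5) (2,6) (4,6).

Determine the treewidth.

1

A width-1 tree decomposition is:
Bags: B1 = {2, 6}  B2 = {2, 5}  B3 = {1, 5}  B4 = {0, 1}  B5 = {0, 7}  B6 = {4, 6}  B7 = {0, 3}
Tree: B1–B2, B2–B3, B3–B4, B4–B5, B1–B6, B5–B7
Every bag has size at most 2, so the width is 2 − 1 = 1 and tw(G) ≤ 1. Any graph with an edge has treewidth ≥ 1, and G has the edge 2–6. Hence tw(G) = 1 exactly.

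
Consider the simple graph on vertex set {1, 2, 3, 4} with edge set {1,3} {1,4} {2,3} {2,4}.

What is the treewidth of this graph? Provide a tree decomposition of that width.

Treewidth 2.
One such decomposition:
Bags: B1 = {1, 3, 4}  B2 = {2, 3, 4}
Tree: B1–B2

Each bag holds 3 vertices, so the decomposition has width 2, which upper-bounds the treewidth. For the lower bound, G contains the cycle 3–1–4–2–3, so G is not a forest; only forests have treewidth ≤ 1, hence tw(G) ≥ 2. Combining the bounds, tw(G) = 2.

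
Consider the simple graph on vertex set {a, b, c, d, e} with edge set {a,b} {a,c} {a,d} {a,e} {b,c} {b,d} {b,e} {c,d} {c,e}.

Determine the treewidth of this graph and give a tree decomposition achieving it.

The largest bag has 4 vertices, giving width 3; this decomposition certifies tw(G) ≤ 3. On the other hand G contains the 4-clique {a, b, c, d}. A clique must lie in a single bag of any decomposition, so no decomposition can have width below 3. Hence tw(G) = 3 exactly.

Treewidth 3.
One such decomposition:
Bags: B1 = {a, b, c, e}  B2 = {a, b, c, d}
Tree: B1–B2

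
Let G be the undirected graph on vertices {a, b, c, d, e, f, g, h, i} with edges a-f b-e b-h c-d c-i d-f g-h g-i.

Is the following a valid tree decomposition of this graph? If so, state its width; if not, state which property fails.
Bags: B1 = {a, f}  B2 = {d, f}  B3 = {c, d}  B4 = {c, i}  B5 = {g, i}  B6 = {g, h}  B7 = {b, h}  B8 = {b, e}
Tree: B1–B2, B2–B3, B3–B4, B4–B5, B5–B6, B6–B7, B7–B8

Yes; width 1.

Checking the three conditions: (i) the bags cover all of {a, b, c, d, e, f, g, h, i}; (ii) for each edge, some bag contains both endpoints; (iii) the bags containing any fixed vertex form a subtree. All hold, so the decomposition is valid with width 2 − 1 = 1.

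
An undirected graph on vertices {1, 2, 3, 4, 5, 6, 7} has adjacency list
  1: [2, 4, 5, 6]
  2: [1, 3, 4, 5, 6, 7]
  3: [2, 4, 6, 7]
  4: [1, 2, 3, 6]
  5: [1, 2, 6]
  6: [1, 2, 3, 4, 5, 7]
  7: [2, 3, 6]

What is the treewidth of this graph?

3

A width-3 tree decomposition is:
Bags: B1 = {2, 3, 4, 6}  B2 = {1, 2, 4, 6}  B3 = {2, 3, 6, 7}  B4 = {1, 2, 5, 6}
Tree: B1–B2, B1–B3, B2–B4
Each bag holds 4 vertices, so the decomposition has width 3, which upper-bounds the treewidth. On the other hand G contains the 4-clique {1, 2, 4, 6}. A clique must lie in a single bag of any decomposition, so no decomposition can have width below 3. Therefore the treewidth is 3.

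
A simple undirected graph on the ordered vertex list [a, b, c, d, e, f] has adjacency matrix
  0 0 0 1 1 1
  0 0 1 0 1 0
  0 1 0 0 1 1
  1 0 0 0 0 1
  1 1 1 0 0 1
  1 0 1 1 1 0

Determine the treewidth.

A width-2 tree decomposition is:
Bags: B1 = {b, c, e}  B2 = {c, e, f}  B3 = {a, e, f}  B4 = {a, d, f}
Tree: B1–B2, B2–B3, B3–B4
The largest bag has 3 vertices, giving width 2; this decomposition certifies tw(G) ≤ 2. Conversely, {a, d, f} is a clique of size 3, and the vertices of any clique must share a bag in every tree decomposition; so some bag has ≥ 3 vertices and tw(G) ≥ 2. The upper and lower bounds meet at 2, so that is the treewidth.

2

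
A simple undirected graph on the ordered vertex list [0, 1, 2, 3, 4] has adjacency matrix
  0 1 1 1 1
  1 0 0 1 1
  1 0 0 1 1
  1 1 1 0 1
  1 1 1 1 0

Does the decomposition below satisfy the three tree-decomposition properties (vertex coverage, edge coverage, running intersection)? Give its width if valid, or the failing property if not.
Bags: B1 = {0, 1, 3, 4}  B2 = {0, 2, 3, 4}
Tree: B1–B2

Yes; width 3.

Checking the three conditions: (i) the bags cover all of {0, 1, 2, 3, 4}; (ii) for each edge, some bag contains both endpoints; (iii) the bags containing any fixed vertex form a subtree. All hold, so the decomposition is valid with width 4 − 1 = 3.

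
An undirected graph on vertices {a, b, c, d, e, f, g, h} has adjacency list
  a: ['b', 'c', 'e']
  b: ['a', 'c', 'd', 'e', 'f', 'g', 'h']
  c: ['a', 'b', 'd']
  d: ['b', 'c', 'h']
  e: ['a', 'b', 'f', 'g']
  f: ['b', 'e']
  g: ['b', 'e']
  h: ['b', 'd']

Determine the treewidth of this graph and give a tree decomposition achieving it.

Every bag has size at most 3, so the width is 3 − 1 = 2 and tw(G) ≤ 2. On the other hand G contains the 3-clique {b, d, h}. A clique must lie in a single bag of any decomposition, so no decomposition can have width below 2. Combining the bounds, tw(G) = 2.

Treewidth 2.
One optimal decomposition is:
Bags: B1 = {b, e, f}  B2 = {a, b, e}  B3 = {b, e, g}  B4 = {a, b, c}  B5 = {b, c, d}  B6 = {b, d, h}
Tree: B1–B2, B2–B3, B2–B4, B4–B5, B5–B6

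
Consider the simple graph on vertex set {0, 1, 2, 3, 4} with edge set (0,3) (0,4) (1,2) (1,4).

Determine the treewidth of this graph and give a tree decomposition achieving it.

Treewidth 1.
Bags: B1 = {0, 3}  B2 = {0, 4}  B3 = {1, 4}  B4 = {1, 2}
Tree: B1–B2, B2–B3, B3–B4

Each bag holds 2 vertices, so the decomposition has width 1, which upper-bounds the treewidth. G has an edge, so its treewidth is at least 1. The upper and lower bounds meet at 1, so that is the treewidth.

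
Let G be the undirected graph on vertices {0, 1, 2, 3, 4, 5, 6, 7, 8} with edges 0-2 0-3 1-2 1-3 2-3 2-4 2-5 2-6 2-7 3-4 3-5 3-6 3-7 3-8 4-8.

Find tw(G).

A width-2 tree decomposition is:
Bags: B1 = {2, 3, 7}  B2 = {2, 3, 5}  B3 = {0, 2, 3}  B4 = {2, 3, 4}  B5 = {3, 4, 8}  B6 = {1, 2, 3}  B7 = {2, 3, 6}
Tree: B1–B2, B2–B3, B1–B4, B4–B5, B2–B6, B3–B7
Each bag holds 3 vertices, so the decomposition has width 2, which upper-bounds the treewidth. Conversely, {3, 4, 8} is a clique of size 3, and the vertices of any clique must share a bag in every tree decomposition; so some bag has ≥ 3 vertices and tw(G) ≥ 2. Combining the bounds, tw(G) = 2.

2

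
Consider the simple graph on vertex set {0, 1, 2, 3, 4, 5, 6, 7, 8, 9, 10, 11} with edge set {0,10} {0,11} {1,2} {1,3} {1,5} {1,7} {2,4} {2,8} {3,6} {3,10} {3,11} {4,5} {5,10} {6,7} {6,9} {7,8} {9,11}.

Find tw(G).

3

A width-3 tree decomposition is:
Bags: B1 = {2, 4, 7, 8}  B2 = {1, 2, 4, 7}  B3 = {1, 4, 5, 7}  B4 = {1, 5, 6, 7}  B5 = {1, 3, 5, 6}  B6 = {3, 5, 6, 10}  B7 = {3, 6, 9, 10}  B8 = {3, 9, 10, 11}  B9 = {0, 9, 10, 11}
Tree: B1–B2, B2–B3, B3–B4, B4–B5, B5–B6, B6–B7, B7–B8, B8–B9
The largest bag has 4 vertices, giving width 3; this decomposition certifies tw(G) ≤ 3. For the lower bound: the 4 vertex sets {2,4,8}, {7}, {1}, {3,5,6,10} are disjoint, each induces a connected subgraph, and every pair is joined by at least one edge of G. Contracting each set to a single vertex therefore yields K_{4} as a minor, and since treewidth is minor-monotone, tw(G) ≥ tw(K_{4}) = 3. The upper and lower bounds meet at 3, so that is the treewidth.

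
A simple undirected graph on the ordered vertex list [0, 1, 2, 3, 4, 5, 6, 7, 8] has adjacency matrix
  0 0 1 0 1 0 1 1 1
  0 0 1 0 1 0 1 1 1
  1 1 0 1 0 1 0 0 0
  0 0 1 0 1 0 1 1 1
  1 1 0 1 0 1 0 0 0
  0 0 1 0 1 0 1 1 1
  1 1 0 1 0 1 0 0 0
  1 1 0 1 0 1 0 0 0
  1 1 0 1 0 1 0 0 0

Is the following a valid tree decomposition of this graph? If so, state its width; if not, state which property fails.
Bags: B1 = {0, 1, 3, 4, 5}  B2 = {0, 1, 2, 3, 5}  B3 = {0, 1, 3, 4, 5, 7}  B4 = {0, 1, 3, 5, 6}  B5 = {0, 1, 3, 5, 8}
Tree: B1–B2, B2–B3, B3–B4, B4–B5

A tree decomposition must satisfy three properties: every vertex lies in some bag; for every edge, both endpoints lie together in some bag; and for every vertex, the bags containing it form a connected subtree. Here bags containing vertex 4 are not connected in the tree, so the decomposition is invalid.

No — bags containing vertex 4 are not connected in the tree.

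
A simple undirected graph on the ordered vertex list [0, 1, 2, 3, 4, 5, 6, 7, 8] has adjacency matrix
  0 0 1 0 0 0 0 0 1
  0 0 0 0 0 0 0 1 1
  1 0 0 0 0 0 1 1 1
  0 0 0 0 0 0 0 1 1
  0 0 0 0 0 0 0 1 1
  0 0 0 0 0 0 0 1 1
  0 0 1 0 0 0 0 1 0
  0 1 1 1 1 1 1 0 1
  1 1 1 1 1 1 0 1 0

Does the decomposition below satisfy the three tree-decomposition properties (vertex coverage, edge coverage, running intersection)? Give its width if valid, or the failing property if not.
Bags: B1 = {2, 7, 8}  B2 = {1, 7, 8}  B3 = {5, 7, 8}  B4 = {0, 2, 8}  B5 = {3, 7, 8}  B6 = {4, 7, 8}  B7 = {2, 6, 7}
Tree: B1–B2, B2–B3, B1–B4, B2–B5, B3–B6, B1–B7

Yes; width 2.

Checking the three conditions: (i) the bags cover all of {0, 1, 2, 3, 4, 5, 6, 7, 8}; (ii) for each edge, some bag contains both endpoints; (iii) the bags containing any fixed vertex form a subtree. All hold, so the decomposition is valid with width 3 − 1 = 2.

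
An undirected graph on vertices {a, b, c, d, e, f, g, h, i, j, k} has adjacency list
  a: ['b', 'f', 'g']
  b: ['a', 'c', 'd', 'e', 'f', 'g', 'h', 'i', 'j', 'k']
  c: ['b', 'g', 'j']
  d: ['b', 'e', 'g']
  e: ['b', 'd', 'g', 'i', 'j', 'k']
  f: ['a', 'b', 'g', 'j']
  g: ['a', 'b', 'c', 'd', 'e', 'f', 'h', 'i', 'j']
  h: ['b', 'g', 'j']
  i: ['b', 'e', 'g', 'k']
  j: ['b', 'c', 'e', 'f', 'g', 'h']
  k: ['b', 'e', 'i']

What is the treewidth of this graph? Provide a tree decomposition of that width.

Treewidth 3.
Bags: B1 = {b, g, h, j}  B2 = {b, f, g, j}  B3 = {b, c, g, j}  B4 = {b, e, g, j}  B5 = {a, b, f, g}  B6 = {b, d, e, g}  B7 = {b, e, g, i}  B8 = {b, e, i, k}
Tree: B1–B2, B2–B3, B2–B4, B2–B5, B4–B6, B6–B7, B7–B8

The largest bag has 4 vertices, giving width 3; this decomposition certifies tw(G) ≤ 3. Conversely, {b, d, e, g} is a clique of size 4, and the vertices of any clique must share a bag in every tree decomposition; so some bag has ≥ 4 vertices and tw(G) ≥ 3. Combining the bounds, tw(G) = 3.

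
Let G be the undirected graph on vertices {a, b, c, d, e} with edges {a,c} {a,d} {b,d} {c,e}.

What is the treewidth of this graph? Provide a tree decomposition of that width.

The largest bag has 2 vertices, giving width 1; this decomposition certifies tw(G) ≤ 1. G has an edge, so its treewidth is at least 1. Therefore the treewidth is 1.

Treewidth 1.
One optimal decomposition is:
Bags: B1 = {a, c}  B2 = {a, d}  B3 = {c, e}  B4 = {b, d}
Tree: B1–B2, B1–B3, B2–B4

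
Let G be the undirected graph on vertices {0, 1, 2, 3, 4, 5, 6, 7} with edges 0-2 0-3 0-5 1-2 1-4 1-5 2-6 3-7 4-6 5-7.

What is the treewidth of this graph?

A width-2 tree decomposition is:
Bags: B1 = {1, 4, 6}  B2 = {1, 2, 6}  B3 = {1, 2, 5}  B4 = {0, 2, 5}  B5 = {0, 5, 7}  B6 = {0, 3, 7}
Tree: B1–B2, B2–B3, B3–B4, B4–B5, B5–B6
The largest bag has 3 vertices, giving width 2; this decomposition certifies tw(G) ≤ 2. Since 4–6–2–1–4 is a cycle in G, G is not acyclic. Forests are exactly the graphs of treewidth ≤ 1, so tw(G) ≥ 2. Hence tw(G) = 2 exactly.

2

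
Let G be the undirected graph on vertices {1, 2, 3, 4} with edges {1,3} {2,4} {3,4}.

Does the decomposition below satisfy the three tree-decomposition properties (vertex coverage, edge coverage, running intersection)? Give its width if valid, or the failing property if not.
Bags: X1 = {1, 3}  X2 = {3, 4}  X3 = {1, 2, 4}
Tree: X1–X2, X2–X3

A tree decomposition must satisfy three properties: every vertex lies in some bag; for every edge, both endpoints lie together in some bag; and for every vertex, the bags containing it form a connected subtree. Here bags containing vertex 1 are not connected in the tree, so the decomposition is invalid.

No — bags containing vertex 1 are not connected in the tree.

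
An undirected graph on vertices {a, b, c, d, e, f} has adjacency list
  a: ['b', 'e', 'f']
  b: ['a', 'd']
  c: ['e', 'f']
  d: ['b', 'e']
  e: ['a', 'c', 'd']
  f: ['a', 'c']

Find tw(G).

2

A width-2 tree decomposition is:
Bags: B1 = {a, b, d}  B2 = {a, d, e}  B3 = {a, e, f}  B4 = {c, e, f}
Tree: B1–B2, B2–B3, B3–B4
The largest bag has 3 vertices, giving width 2; this decomposition certifies tw(G) ≤ 2. Since b–d–e–a–b is a cycle in G, G is not acyclic. Forests are exactly the graphs of treewidth ≤ 1, so tw(G) ≥ 2. The upper and lower bounds meet at 2, so that is the treewidth.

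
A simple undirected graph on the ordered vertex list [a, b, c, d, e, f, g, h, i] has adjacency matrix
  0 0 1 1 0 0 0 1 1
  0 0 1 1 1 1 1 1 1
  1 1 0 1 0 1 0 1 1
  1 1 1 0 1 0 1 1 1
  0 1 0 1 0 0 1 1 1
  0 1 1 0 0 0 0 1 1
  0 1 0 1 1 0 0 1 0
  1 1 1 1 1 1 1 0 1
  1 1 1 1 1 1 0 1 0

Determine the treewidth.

4

A width-4 tree decomposition is:
Bags: B1 = {a, c, d, h, i}  B2 = {b, c, d, h, i}  B3 = {b, d, e, h, i}  B4 = {b, c, f, h, i}  B5 = {b, d, e, g, h}
Tree: B1–B2, B2–B3, B2–B4, B3–B5
The largest bag has 5 vertices, giving width 4; this decomposition certifies tw(G) ≤ 4. On the other hand G contains the 5-clique {a, c, d, h, i}. A clique must lie in a single bag of any decomposition, so no decomposition can have width below 4. Hence tw(G) = 4 exactly.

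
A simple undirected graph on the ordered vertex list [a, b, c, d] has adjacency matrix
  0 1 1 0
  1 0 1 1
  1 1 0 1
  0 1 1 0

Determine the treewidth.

A width-2 tree decomposition is:
Bags: B1 = {a, b, c}  B2 = {b, c, d}
Tree: B1–B2
Every bag has size at most 3, so the width is 3 − 1 = 2 and tw(G) ≤ 2. For the lower bound, the 3 vertices {b, c, d} are pairwise adjacent, and any tree decomposition puts a clique entirely inside one bag — forcing width ≥ 2. The upper and lower bounds meet at 2, so that is the treewidth.

2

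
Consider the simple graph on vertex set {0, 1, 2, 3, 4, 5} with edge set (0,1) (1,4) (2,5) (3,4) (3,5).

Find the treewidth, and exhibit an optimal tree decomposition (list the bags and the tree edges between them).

Treewidth 1.
One such decomposition:
Bags: B1 = {2, 5}  B2 = {3, 5}  B3 = {3, 4}  B4 = {1, 4}  B5 = {0, 1}
Tree: B1–B2, B2–B3, B3–B4, B4–B5

Every bag has size at most 2, so the width is 2 − 1 = 1 and tw(G) ≤ 1. Any graph with an edge has treewidth ≥ 1, and G has the edge 2–5. Combining the bounds, tw(G) = 1.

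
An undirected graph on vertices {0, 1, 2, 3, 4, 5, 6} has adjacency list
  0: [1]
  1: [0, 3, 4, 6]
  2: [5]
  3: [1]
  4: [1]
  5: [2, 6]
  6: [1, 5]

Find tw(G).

1

A width-1 tree decomposition is:
Bags: B1 = {1, 6}  B2 = {0, 1}  B3 = {5, 6}  B4 = {1, 4}  B5 = {1, 3}  B6 = {2, 5}
Tree: B1–B2, B1–B3, B1–B4, B4–B5, B3–B6
The largest bag has 2 vertices, giving width 1; this decomposition certifies tw(G) ≤ 1. Since G has at least one edge (e.g. 1–6), it is not an edgeless graph, so tw(G) ≥ 1. Therefore the treewidth is 1.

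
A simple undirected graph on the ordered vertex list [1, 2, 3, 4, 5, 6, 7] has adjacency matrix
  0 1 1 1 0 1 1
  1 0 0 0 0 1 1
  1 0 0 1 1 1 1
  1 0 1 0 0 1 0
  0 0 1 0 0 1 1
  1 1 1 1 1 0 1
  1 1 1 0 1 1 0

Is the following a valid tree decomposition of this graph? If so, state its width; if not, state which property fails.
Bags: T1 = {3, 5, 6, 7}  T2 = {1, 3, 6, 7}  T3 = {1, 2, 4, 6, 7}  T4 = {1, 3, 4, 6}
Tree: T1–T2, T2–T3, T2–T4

No — bags containing vertex 4 are not connected in the tree.

A tree decomposition must satisfy three properties: every vertex lies in some bag; for every edge, both endpoints lie together in some bag; and for every vertex, the bags containing it form a connected subtree. Here bags containing vertex 4 are not connected in the tree, so the decomposition is invalid.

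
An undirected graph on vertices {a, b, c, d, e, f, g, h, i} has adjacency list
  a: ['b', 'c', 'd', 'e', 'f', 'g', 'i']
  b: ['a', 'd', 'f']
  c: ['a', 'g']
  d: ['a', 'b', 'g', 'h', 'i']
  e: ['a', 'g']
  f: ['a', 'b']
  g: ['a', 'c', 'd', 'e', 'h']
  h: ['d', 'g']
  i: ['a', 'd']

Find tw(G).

A width-2 tree decomposition is:
Bags: B1 = {a, d, g}  B2 = {a, b, d}  B3 = {a, b, f}  B4 = {a, c, g}  B5 = {a, e, g}  B6 = {d, g, h}  B7 = {a, d, i}
Tree: B1–B2, B2–B3, B1–B4, B1–B5, B1–B6, B1–B7
Each bag holds 3 vertices, so the decomposition has width 2, which upper-bounds the treewidth. Conversely, {d, g, h} is a clique of size 3, and the vertices of any clique must share a bag in every tree decomposition; so some bag has ≥ 3 vertices and tw(G) ≥ 2. Therefore the treewidth is 2.

2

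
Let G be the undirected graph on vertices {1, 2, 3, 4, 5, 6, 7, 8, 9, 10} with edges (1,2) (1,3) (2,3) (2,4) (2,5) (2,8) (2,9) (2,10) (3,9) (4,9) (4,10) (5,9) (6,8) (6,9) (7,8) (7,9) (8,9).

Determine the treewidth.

2

A width-2 tree decomposition is:
Bags: B1 = {6, 8, 9}  B2 = {2, 8, 9}  B3 = {2, 3, 9}  B4 = {7, 8, 9}  B5 = {1, 2, 3}  B6 = {2, 4, 9}  B7 = {2, 5, 9}  B8 = {2, 4, 10}
Tree: B1–B2, B2–B3, B1–B4, B3–B5, B2–B6, B6–B7, B6–B8
Each bag holds 3 vertices, so the decomposition has width 2, which upper-bounds the treewidth. On the other hand G contains the 3-clique {1, 2, 3}. A clique must lie in a single bag of any decomposition, so no decomposition can have width below 2. Combining the bounds, tw(G) = 2.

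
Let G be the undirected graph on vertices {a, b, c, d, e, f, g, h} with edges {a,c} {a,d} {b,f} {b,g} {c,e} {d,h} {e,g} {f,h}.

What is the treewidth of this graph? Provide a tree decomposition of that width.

The largest bag has 3 vertices, giving width 2; this decomposition certifies tw(G) ≤ 2. The edges f–h–d–a–c–e–g–b–f form a cycle, so G is not a tree and its treewidth is at least 2. Therefore the treewidth is 2.

Treewidth 2.
Bags: B1 = {d, f, h}  B2 = {a, d, f}  B3 = {a, c, f}  B4 = {c, e, f}  B5 = {e, f, g}  B6 = {b, f, g}
Tree: B1–B2, B2–B3, B3–B4, B4–B5, B5–B6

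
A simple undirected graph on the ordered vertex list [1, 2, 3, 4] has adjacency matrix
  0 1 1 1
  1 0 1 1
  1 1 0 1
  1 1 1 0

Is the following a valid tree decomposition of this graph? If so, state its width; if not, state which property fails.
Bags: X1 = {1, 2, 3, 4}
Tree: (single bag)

Yes; width 3.

Checking the three conditions: (i) the bags cover all of {1, 2, 3, 4}; (ii) for each edge, some bag contains both endpoints; (iii) the bags containing any fixed vertex form a subtree. All hold, so the decomposition is valid with width 4 − 1 = 3.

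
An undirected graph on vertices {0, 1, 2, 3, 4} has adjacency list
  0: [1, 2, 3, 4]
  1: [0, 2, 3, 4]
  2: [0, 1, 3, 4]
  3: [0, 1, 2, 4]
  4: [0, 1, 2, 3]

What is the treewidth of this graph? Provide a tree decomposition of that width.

Treewidth 4.
One such decomposition:
Bags: B1 = {0, 1, 2, 3, 4}
Tree: (single bag)

With just one bag of size 5, the width is 5 − 1 = 4, so tw(G) ≤ 4. For the lower bound, the 5 vertices {0, 1, 2, 3, 4} are pairwise adjacent, and any tree decomposition puts a clique entirely inside one bag — forcing width ≥ 4. Hence tw(G) = 4 exactly.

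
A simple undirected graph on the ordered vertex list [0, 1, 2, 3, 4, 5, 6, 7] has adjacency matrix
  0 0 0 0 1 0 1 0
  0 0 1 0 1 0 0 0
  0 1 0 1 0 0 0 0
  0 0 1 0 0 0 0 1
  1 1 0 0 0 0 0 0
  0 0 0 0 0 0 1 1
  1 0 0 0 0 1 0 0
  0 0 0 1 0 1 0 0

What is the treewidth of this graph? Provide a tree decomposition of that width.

Each bag holds 3 vertices, so the decomposition has width 2, which upper-bounds the treewidth. The edges 7–3–2–1–4–0–6–5–7 form a cycle, so G is not a tree and its treewidth is at least 2. Therefore the treewidth is 2.

Treewidth 2.
Bags: B1 = {2, 3, 7}  B2 = {1, 2, 7}  B3 = {1, 4, 7}  B4 = {0, 4, 7}  B5 = {0, 6, 7}  B6 = {5, 6, 7}
Tree: B1–B2, B2–B3, B3–B4, B4–B5, B5–B6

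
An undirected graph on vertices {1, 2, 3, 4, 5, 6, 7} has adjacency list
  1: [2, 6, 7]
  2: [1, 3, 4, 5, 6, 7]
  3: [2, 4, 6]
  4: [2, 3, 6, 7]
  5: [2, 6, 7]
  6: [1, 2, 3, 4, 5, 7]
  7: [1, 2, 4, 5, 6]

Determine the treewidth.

A width-3 tree decomposition is:
Bags: B1 = {2, 4, 6, 7}  B2 = {2, 3, 4, 6}  B3 = {1, 2, 6, 7}  B4 = {2, 5, 6, 7}
Tree: B1–B2, B1–B3, B3–B4
Every bag has size at most 4, so the width is 4 − 1 = 3 and tw(G) ≤ 3. For the lower bound, the 4 vertices {2, 3, 4, 6} are pairwise adjacent, and any tree decomposition puts a clique entirely inside one bag — forcing width ≥ 3. Combining the bounds, tw(G) = 3.

3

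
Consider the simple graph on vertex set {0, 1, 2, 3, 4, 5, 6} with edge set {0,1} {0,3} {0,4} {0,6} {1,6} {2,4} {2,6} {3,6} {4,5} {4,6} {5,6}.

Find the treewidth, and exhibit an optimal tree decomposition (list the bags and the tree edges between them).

Treewidth 2.
One such decomposition:
Bags: B1 = {0, 3, 6}  B2 = {0, 4, 6}  B3 = {0, 1, 6}  B4 = {2, 4, 6}  B5 = {4, 5, 6}
Tree: B1–B2, B1–B3, B2–B4, B2–B5

The largest bag has 3 vertices, giving width 2; this decomposition certifies tw(G) ≤ 2. Conversely, {0, 1, 6} is a clique of size 3, and the vertices of any clique must share a bag in every tree decomposition; so some bag has ≥ 3 vertices and tw(G) ≥ 2. Hence tw(G) = 2 exactly.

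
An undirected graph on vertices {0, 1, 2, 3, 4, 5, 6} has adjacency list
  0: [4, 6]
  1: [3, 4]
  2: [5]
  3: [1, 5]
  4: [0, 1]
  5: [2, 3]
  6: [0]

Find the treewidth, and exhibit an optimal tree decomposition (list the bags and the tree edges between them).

Each bag holds 2 vertices, so the decomposition has width 1, which upper-bounds the treewidth. G has an edge, so its treewidth is at least 1. Combining the bounds, tw(G) = 1.

Treewidth 1.
Bags: B1 = {0, 6}  B2 = {0, 4}  B3 = {1, 4}  B4 = {1, 3}  B5 = {3, 5}  B6 = {2, 5}
Tree: B1–B2, B2–B3, B3–B4, B4–B5, B5–B6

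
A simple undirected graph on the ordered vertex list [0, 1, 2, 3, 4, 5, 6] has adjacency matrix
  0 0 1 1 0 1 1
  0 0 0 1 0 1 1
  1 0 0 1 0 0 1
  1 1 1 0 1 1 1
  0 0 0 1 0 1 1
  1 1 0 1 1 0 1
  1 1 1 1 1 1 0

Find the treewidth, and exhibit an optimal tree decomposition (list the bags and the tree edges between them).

The largest bag has 4 vertices, giving width 3; this decomposition certifies tw(G) ≤ 3. Conversely, {0, 2, 3, 6} is a clique of size 4, and the vertices of any clique must share a bag in every tree decomposition; so some bag has ≥ 4 vertices and tw(G) ≥ 3. Therefore the treewidth is 3.

Treewidth 3.
One optimal decomposition is:
Bags: B1 = {0, 3, 5, 6}  B2 = {0, 2, 3, 6}  B3 = {3, 4, 5, 6}  B4 = {1, 3, 5, 6}
Tree: B1–B2, B1–B3, B1–B4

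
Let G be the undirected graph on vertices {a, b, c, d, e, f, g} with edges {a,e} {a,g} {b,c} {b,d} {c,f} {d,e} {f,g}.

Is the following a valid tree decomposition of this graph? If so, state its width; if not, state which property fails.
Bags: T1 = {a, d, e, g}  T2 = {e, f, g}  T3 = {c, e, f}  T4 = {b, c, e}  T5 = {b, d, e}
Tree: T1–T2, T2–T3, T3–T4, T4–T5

A tree decomposition must satisfy three properties: every vertex lies in some bag; for every edge, both endpoints lie together in some bag; and for every vertex, the bags containing it form a connected subtree. Here bags containing vertex d are not connected in the tree, so the decomposition is invalid.

No — bags containing vertex d are not connected in the tree.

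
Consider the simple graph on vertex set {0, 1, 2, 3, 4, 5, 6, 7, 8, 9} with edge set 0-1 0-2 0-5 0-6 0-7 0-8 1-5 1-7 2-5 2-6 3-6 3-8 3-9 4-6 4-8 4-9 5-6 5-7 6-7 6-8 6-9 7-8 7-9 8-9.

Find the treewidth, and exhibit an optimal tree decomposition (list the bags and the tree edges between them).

The largest bag has 4 vertices, giving width 3; this decomposition certifies tw(G) ≤ 3. For the lower bound, the 4 vertices {0, 1, 5, 7} are pairwise adjacent, and any tree decomposition puts a clique entirely inside one bag — forcing width ≥ 3. Hence tw(G) = 3 exactly.

Treewidth 3.
One such decomposition:
Bags: B1 = {0, 5, 6, 7}  B2 = {0, 2, 5, 6}  B3 = {0, 6, 7, 8}  B4 = {6, 7, 8, 9}  B5 = {4, 6, 8, 9}  B6 = {0, 1, 5, 7}  B7 = {3, 6, 8, 9}
Tree: B1–B2, B1–B3, B3–B4, B4–B5, B1–B6, B5–B7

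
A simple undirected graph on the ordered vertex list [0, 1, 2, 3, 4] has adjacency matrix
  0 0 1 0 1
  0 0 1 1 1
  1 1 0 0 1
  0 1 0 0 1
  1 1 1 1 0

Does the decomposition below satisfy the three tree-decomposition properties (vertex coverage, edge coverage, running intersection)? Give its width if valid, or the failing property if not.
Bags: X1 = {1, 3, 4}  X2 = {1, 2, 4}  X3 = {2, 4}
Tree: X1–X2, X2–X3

No — vertex 0 appears in no bag.

A tree decomposition must satisfy three properties: every vertex lies in some bag; for every edge, both endpoints lie together in some bag; and for every vertex, the bags containing it form a connected subtree. Here vertex 0 appears in no bag, so the decomposition is invalid.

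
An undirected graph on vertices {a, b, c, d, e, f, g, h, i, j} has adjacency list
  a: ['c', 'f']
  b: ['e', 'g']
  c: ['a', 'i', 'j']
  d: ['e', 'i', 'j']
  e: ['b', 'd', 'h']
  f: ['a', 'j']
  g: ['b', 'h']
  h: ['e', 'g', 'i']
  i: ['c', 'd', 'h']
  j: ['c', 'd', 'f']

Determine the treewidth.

2

A width-2 tree decomposition is:
Bags: B1 = {b, e, g}  B2 = {e, g, h}  B3 = {d, e, h}  B4 = {d, h, i}  B5 = {d, i, j}  B6 = {c, i, j}  B7 = {c, f, j}  B8 = {a, c, f}
Tree: B1–B2, B2–B3, B3–B4, B4–B5, B5–B6, B6–B7, B7–B8
Every bag has size at most 3, so the width is 3 − 1 = 2 and tw(G) ≤ 2. Since b–g–h–e–b is a cycle in G, G is not acyclic. Forests are exactly the graphs of treewidth ≤ 1, so tw(G) ≥ 2. The upper and lower bounds meet at 2, so that is the treewidth.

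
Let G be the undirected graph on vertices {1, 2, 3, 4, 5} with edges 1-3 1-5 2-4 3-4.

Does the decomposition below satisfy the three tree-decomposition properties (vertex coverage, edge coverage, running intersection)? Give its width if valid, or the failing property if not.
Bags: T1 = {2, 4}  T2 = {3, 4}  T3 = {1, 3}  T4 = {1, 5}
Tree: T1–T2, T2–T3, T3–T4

Vertex coverage: the bags together contain {1, 2, 3, 4, 5}, the full vertex set. Edge coverage: each edge of G has both endpoints in at least one bag. Running intersection: for every vertex, the bags containing it form a connected subtree. All three properties hold, so this is a valid tree decomposition of width max|bag| − 1 = 1, and hence tw(G) ≤ 1.

Yes; width 1.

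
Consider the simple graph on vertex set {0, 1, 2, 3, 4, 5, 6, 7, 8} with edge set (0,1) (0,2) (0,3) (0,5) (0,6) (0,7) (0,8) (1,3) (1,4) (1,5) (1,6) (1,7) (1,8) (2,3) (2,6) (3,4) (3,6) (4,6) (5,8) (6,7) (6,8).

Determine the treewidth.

A width-3 tree decomposition is:
Bags: B1 = {0, 1, 6, 7}  B2 = {0, 1, 3, 6}  B3 = {0, 2, 3, 6}  B4 = {0, 1, 6, 8}  B5 = {0, 1, 5, 8}  B6 = {1, 3, 4, 6}
Tree: B1–B2, B2–B3, B1–B4, B4–B5, B2–B6
Each bag holds 4 vertices, so the decomposition has width 3, which upper-bounds the treewidth. For the lower bound, the 4 vertices {0, 1, 5, 8} are pairwise adjacent, and any tree decomposition puts a clique entirely inside one bag — forcing width ≥ 3. Combining the bounds, tw(G) = 3.

3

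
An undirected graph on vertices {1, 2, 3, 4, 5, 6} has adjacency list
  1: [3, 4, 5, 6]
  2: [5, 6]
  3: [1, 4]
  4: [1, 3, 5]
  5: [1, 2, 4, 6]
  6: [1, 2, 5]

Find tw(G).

2

A width-2 tree decomposition is:
Bags: B1 = {1, 4, 5}  B2 = {1, 3, 4}  B3 = {1, 5, 6}  B4 = {2, 5, 6}
Tree: B1–B2, B1–B3, B3–B4
Every bag has size at most 3, so the width is 3 − 1 = 2 and tw(G) ≤ 2. On the other hand G contains the 3-clique {1, 3, 4}. A clique must lie in a single bag of any decomposition, so no decomposition can have width below 2. Combining the bounds, tw(G) = 2.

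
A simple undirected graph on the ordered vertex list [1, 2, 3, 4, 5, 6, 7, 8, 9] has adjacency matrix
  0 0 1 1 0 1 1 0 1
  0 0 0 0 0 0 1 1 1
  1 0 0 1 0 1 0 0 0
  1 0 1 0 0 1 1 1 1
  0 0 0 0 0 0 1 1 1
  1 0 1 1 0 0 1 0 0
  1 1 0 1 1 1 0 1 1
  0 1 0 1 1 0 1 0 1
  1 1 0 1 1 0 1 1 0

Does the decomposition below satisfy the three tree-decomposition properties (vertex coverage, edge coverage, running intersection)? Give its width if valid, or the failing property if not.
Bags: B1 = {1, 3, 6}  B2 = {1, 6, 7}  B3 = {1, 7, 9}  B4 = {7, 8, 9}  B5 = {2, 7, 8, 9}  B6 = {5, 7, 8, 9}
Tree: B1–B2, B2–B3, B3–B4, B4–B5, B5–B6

A tree decomposition must satisfy three properties: every vertex lies in some bag; for every edge, both endpoints lie together in some bag; and for every vertex, the bags containing it form a connected subtree. Here vertex 4 appears in no bag, so the decomposition is invalid.

No — vertex 4 appears in no bag.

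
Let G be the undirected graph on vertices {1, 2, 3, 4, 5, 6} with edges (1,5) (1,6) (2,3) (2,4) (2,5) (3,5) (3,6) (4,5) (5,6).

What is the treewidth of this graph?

2

A width-2 tree decomposition is:
Bags: B1 = {2, 3, 5}  B2 = {3, 5, 6}  B3 = {1, 5, 6}  B4 = {2, 4, 5}
Tree: B1–B2, B2–B3, B1–B4
Each bag holds 3 vertices, so the decomposition has width 2, which upper-bounds the treewidth. Conversely, {1, 5, 6} is a clique of size 3, and the vertices of any clique must share a bag in every tree decomposition; so some bag has ≥ 3 vertices and tw(G) ≥ 2. Hence tw(G) = 2 exactly.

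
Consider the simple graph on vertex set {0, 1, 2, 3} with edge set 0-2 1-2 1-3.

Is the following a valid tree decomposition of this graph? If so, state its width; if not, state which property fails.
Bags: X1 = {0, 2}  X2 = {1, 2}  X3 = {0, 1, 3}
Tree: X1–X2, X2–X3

A tree decomposition must satisfy three properties: every vertex lies in some bag; for every edge, both endpoints lie together in some bag; and for every vertex, the bags containing it form a connected subtree. Here bags containing vertex 0 are not connected in the tree, so the decomposition is invalid.

No — bags containing vertex 0 are not connected in the tree.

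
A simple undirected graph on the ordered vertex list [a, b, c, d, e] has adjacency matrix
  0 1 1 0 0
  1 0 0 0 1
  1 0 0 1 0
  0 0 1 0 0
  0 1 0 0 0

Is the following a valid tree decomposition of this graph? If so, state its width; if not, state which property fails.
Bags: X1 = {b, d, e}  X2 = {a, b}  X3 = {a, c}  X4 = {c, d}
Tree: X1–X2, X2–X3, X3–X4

No — bags containing vertex d are not connected in the tree.

A tree decomposition must satisfy three properties: every vertex lies in some bag; for every edge, both endpoints lie together in some bag; and for every vertex, the bags containing it form a connected subtree. Here bags containing vertex d are not connected in the tree, so the decomposition is invalid.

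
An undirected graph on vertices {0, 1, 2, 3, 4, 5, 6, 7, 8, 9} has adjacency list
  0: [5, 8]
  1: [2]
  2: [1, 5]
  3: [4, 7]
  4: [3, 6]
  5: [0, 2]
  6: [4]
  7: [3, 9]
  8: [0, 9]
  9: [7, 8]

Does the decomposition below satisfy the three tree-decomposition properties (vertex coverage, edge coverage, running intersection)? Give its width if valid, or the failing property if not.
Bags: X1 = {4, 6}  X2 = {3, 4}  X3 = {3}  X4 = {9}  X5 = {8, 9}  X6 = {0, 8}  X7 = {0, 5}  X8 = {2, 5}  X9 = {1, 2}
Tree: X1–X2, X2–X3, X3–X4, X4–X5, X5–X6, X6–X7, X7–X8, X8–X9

A tree decomposition must satisfy three properties: every vertex lies in some bag; for every edge, both endpoints lie together in some bag; and for every vertex, the bags containing it form a connected subtree. Here vertex 7 appears in no bag, so the decomposition is invalid.

No — vertex 7 appears in no bag.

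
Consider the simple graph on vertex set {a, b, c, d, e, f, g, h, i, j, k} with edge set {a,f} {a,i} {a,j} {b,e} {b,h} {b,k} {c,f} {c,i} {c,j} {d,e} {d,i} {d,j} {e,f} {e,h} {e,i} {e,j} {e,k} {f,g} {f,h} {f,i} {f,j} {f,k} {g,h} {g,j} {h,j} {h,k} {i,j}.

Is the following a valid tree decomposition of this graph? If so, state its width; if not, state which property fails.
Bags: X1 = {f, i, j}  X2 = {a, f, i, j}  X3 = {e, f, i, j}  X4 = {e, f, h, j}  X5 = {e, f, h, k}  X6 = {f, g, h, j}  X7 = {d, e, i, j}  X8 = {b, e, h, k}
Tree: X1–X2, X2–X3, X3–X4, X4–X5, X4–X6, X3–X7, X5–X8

A tree decomposition must satisfy three properties: every vertex lies in some bag; for every edge, both endpoints lie together in some bag; and for every vertex, the bags containing it form a connected subtree. Here vertex c appears in no bag, so the decomposition is invalid.

No — vertex c appears in no bag.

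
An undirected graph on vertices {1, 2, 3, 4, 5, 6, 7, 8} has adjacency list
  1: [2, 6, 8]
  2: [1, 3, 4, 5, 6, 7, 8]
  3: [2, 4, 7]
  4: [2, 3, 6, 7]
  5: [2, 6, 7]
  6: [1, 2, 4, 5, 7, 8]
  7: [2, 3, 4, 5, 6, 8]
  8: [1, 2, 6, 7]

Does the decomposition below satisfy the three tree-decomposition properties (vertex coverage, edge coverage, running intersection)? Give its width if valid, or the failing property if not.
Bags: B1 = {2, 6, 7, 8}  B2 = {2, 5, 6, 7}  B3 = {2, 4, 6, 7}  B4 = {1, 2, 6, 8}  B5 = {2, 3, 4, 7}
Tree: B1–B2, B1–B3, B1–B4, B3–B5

Checking the three conditions: (i) the bags cover all of {1, 2, 3, 4, 5, 6, 7, 8}; (ii) for each edge, some bag contains both endpoints; (iii) the bags containing any fixed vertex form a subtree. All hold, so the decomposition is valid with width 4 − 1 = 3.

Yes; width 3.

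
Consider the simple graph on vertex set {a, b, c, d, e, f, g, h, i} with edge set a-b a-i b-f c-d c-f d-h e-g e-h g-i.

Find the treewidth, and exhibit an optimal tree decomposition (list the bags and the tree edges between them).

Each bag holds 3 vertices, so the decomposition has width 2, which upper-bounds the treewidth. The edges g–i–a–b–f–c–d–h–e–g form a cycle, so G is not a tree and its treewidth is at least 2. The upper and lower bounds meet at 2, so that is the treewidth.

Treewidth 2.
One such decomposition:
Bags: B1 = {a, g, i}  B2 = {a, b, g}  B3 = {b, f, g}  B4 = {c, f, g}  B5 = {c, d, g}  B6 = {d, g, h}  B7 = {e, g, h}
Tree: B1–B2, B2–B3, B3–B4, B4–B5, B5–B6, B6–B7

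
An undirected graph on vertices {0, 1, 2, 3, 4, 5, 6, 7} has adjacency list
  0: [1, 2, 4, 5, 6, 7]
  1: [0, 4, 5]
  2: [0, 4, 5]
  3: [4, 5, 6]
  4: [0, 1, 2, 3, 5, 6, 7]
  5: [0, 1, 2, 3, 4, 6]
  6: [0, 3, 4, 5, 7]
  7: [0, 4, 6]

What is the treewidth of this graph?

3

A width-3 tree decomposition is:
Bags: B1 = {0, 1, 4, 5}  B2 = {0, 4, 5, 6}  B3 = {0, 2, 4, 5}  B4 = {3, 4, 5, 6}  B5 = {0, 4, 6, 7}
Tree: B1–B2, B2–B3, B2–B4, B2–B5
Each bag holds 4 vertices, so the decomposition has width 3, which upper-bounds the treewidth. On the other hand G contains the 4-clique {0, 1, 4, 5}. A clique must lie in a single bag of any decomposition, so no decomposition can have width below 3. Hence tw(G) = 3 exactly.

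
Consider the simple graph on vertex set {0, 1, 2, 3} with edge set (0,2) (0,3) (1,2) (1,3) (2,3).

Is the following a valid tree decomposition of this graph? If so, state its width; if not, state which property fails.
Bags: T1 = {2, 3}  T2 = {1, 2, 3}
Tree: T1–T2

A tree decomposition must satisfy three properties: every vertex lies in some bag; for every edge, both endpoints lie together in some bag; and for every vertex, the bags containing it form a connected subtree. Here vertex 0 appears in no bag, so the decomposition is invalid.

No — vertex 0 appears in no bag.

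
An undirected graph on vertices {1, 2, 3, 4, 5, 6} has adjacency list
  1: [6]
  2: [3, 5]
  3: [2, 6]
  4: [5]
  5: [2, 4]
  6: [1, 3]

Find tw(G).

1

A width-1 tree decomposition is:
Bags: B1 = {4, 5}  B2 = {2, 5}  B3 = {2, 3}  B4 = {3, 6}  B5 = {1, 6}
Tree: B1–B2, B2–B3, B3–B4, B4–B5
Each bag holds 2 vertices, so the decomposition has width 1, which upper-bounds the treewidth. G has an edge, so its treewidth is at least 1. Combining the bounds, tw(G) = 1.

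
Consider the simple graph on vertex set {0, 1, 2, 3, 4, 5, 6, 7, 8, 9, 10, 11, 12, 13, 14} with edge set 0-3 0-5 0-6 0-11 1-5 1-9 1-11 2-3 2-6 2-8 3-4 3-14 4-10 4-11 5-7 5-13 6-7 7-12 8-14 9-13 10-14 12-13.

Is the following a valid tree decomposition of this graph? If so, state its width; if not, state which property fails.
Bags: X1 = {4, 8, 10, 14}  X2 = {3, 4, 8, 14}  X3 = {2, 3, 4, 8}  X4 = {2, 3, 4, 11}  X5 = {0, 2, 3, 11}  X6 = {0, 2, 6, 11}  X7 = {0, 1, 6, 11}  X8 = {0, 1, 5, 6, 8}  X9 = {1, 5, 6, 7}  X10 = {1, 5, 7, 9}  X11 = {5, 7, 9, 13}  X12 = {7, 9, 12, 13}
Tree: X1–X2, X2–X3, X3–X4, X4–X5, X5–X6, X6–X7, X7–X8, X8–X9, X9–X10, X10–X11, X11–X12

No — bags containing vertex 8 are not connected in the tree.

A tree decomposition must satisfy three properties: every vertex lies in some bag; for every edge, both endpoints lie together in some bag; and for every vertex, the bags containing it form a connected subtree. Here bags containing vertex 8 are not connected in the tree, so the decomposition is invalid.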